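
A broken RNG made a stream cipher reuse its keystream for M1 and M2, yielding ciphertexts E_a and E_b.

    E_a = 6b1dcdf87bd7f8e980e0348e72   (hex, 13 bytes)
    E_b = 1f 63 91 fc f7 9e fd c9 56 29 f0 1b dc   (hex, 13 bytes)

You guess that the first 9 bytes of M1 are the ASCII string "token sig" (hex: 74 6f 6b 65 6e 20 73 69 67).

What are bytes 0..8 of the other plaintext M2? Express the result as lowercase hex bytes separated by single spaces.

00 11 37 61 e2 69 76 49 b1

First, E_a ⊕ E_b = (M1 ⊕ K) ⊕ (M2 ⊕ K) = M1 ⊕ M2, so the key drops out. Then M2 = (M1 ⊕ M2) ⊕ M1 over the first 9 bytes.
byte 0: (6b ^ 1f) ^ 74 = 74 ^ 74 = 00
byte 1: (1d ^ 63) ^ 6f = 7e ^ 6f = 11
byte 2: (cd ^ 91) ^ 6b = 5c ^ 6b = 37
byte 3: (f8 ^ fc) ^ 65 = 04 ^ 65 = 61
byte 4: (7b ^ f7) ^ 6e = 8c ^ 6e = e2
byte 5: (d7 ^ 9e) ^ 20 = 49 ^ 20 = 69
byte 6: (f8 ^ fd) ^ 73 = 05 ^ 73 = 76
byte 7: (e9 ^ c9) ^ 69 = 20 ^ 69 = 49
byte 8: (80 ^ 56) ^ 67 = d6 ^ 67 = b1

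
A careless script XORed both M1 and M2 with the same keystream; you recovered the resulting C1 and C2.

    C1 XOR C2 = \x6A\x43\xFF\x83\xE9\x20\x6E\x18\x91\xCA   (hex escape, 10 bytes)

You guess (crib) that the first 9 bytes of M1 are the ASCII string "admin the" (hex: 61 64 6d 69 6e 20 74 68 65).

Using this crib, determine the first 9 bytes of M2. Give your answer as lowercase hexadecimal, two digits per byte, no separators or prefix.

0b2792ea87001a70f4

Since C1 ⊕ C2 = M1 ⊕ M2, XORing with the guessed M1 bytes yields the corresponding M2 bytes: M2 = (C1 ⊕ C2) ⊕ M1.
byte 0: 106 xor  97 =  11
byte 1:  67 xor 100 =  39
byte 2: 255 xor 109 = 146
byte 3: 131 xor 105 = 234
byte 4: 233 xor 110 = 135
byte 5:  32 xor  32 =   0
byte 6: 110 xor 116 =  26
byte 7:  24 xor 104 = 112
byte 8: 145 xor 101 = 244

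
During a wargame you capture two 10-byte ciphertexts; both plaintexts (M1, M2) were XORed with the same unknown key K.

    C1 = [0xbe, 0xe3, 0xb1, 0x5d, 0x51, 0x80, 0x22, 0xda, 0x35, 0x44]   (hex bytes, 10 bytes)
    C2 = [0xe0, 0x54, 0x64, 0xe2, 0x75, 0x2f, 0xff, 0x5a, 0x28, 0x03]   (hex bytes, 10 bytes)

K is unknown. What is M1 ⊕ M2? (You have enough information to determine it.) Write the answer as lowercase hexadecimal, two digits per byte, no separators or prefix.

C1 ⊕ C2 = (M1 ⊕ K) ⊕ (M2 ⊕ K) = M1 ⊕ M2 — the shared key cancels under XOR.
be ⊕ e0 = 5e
e3 ⊕ 54 = b7
b1 ⊕ 64 = d5
5d ⊕ e2 = bf
51 ⊕ 75 = 24
80 ⊕ 2f = af
22 ⊕ ff = dd
da ⊕ 5a = 80
35 ⊕ 28 = 1d
44 ⊕ 03 = 47

5eb7d5bf24afdd801d47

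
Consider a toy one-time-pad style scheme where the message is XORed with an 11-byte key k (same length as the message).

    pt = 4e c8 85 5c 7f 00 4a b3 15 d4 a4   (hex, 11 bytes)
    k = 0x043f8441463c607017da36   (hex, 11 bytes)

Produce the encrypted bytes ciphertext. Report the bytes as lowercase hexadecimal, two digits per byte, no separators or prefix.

4af7011d393c2ac3020e92

4e ⊕ 04 = 4a
c8 ⊕ 3f = f7
85 ⊕ 84 = 01
5c ⊕ 41 = 1d
7f ⊕ 46 = 39
00 ⊕ 3c = 3c
4a ⊕ 60 = 2a
b3 ⊕ 70 = c3
15 ⊕ 17 = 02
d4 ⊕ da = 0e
a4 ⊕ 36 = 92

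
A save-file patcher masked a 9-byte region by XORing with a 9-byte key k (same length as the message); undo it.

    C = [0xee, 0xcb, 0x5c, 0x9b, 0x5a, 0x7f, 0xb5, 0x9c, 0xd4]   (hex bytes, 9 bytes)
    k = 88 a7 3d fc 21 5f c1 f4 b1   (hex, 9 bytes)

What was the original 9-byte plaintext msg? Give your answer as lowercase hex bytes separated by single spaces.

XOR is its own inverse, so applying the key byte-wise gives the result directly.
byte 0: 11101110 xor 10001000 = 01100110
byte 1: 11001011 xor 10100111 = 01101100
byte 2: 01011100 xor 00111101 = 01100001
byte 3: 10011011 xor 11111100 = 01100111
byte 4: 01011010 xor 00100001 = 01111011
byte 5: 01111111 xor 01011111 = 00100000
byte 6: 10110101 xor 11000001 = 01110100
byte 7: 10011100 xor 11110100 = 01101000
byte 8: 11010100 xor 10110001 = 01100101

66 6c 61 67 7b 20 74 68 65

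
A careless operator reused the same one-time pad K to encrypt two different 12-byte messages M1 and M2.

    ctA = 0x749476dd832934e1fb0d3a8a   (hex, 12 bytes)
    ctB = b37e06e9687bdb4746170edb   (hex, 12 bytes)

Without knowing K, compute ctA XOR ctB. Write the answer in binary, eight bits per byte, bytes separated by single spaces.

ctA ⊕ ctB = (M1 ⊕ K) ⊕ (M2 ⊕ K) = M1 ⊕ M2 — the shared key cancels under XOR.
74 xor b3 = c7
94 xor 7e = ea
76 xor 06 = 70
dd xor e9 = 34
83 xor 68 = eb
29 xor 7b = 52
34 xor db = ef
e1 xor 47 = a6
fb xor 46 = bd
0d xor 17 = 1a
3a xor 0e = 34
8a xor db = 51

11000111 11101010 01110000 00110100 11101011 01010010 11101111 10100110 10111101 00011010 00110100 01010001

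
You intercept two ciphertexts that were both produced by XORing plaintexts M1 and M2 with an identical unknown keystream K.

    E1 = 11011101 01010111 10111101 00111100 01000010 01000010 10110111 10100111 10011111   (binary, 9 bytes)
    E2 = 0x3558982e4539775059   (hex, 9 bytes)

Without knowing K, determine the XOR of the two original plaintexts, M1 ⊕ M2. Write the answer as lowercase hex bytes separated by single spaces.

E1 ⊕ E2 = (M1 ⊕ K) ⊕ (M2 ⊕ K) = M1 ⊕ M2 — the shared key cancels under XOR.
byte 0: 11011101 ⊕ 00110101 = 11101000
byte 1: 01010111 ⊕ 01011000 = 00001111
byte 2: 10111101 ⊕ 10011000 = 00100101
byte 3: 00111100 ⊕ 00101110 = 00010010
byte 4: 01000010 ⊕ 01000101 = 00000111
byte 5: 01000010 ⊕ 00111001 = 01111011
byte 6: 10110111 ⊕ 01110111 = 11000000
byte 7: 10100111 ⊕ 01010000 = 11110111
byte 8: 10011111 ⊕ 01011001 = 11000110

e8 0f 25 12 07 7b c0 f7 c6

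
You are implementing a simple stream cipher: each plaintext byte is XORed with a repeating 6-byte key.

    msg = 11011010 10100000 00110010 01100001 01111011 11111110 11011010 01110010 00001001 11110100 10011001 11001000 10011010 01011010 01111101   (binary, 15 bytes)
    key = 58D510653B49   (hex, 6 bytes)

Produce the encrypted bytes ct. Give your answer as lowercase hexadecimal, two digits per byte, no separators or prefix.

8275220440b782a71991a281c28f6d

The 6-byte key repeats, so the effective keystream is 58 d5 10 65 3b 49 58 d5 10 65 3b 49 58 d5 10.
byte 0: 218 XOR  88 = 130
byte 1: 160 XOR 213 = 117
byte 2:  50 XOR  16 =  34
byte 3:  97 XOR 101 =   4
byte 4: 123 XOR  59 =  64
byte 5: 254 XOR  73 = 183
byte 6: 218 XOR  88 = 130
byte 7: 114 XOR 213 = 167
byte 8:   9 XOR  16 =  25
byte 9: 244 XOR 101 = 145
byte 10: 153 XOR  59 = 162
byte 11: 200 XOR  73 = 129
byte 12: 154 XOR  88 = 194
byte 13:  90 XOR 213 = 143
byte 14: 125 XOR  16 = 109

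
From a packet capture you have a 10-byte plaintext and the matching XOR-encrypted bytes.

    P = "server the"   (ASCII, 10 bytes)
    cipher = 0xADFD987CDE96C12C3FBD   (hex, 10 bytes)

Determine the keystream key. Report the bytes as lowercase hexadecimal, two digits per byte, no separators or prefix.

de98ea0abbe4e15857d8

Since cipher = P ⊕ key, XORing both sides with P gives key = P ⊕ cipher.
byte 0: 73 XOR ad = de
byte 1: 65 XOR fd = 98
byte 2: 72 XOR 98 = ea
byte 3: 76 XOR 7c = 0a
byte 4: 65 XOR de = bb
byte 5: 72 XOR 96 = e4
byte 6: 20 XOR c1 = e1
byte 7: 74 XOR 2c = 58
byte 8: 68 XOR 3f = 57
byte 9: 65 XOR bd = d8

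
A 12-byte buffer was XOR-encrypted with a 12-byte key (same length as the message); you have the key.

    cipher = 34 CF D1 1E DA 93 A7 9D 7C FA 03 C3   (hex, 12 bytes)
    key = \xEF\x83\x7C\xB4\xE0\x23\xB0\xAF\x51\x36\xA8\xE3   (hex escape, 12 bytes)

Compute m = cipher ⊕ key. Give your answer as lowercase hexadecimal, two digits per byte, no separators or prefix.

db4cadaa3ab017322dccab20

XOR is its own inverse, so applying the key byte-wise gives the result directly.
34 XOR ef = db
cf XOR 83 = 4c
d1 XOR 7c = ad
1e XOR b4 = aa
da XOR e0 = 3a
93 XOR 23 = b0
a7 XOR b0 = 17
9d XOR af = 32
7c XOR 51 = 2d
fa XOR 36 = cc
03 XOR a8 = ab
c3 XOR e3 = 20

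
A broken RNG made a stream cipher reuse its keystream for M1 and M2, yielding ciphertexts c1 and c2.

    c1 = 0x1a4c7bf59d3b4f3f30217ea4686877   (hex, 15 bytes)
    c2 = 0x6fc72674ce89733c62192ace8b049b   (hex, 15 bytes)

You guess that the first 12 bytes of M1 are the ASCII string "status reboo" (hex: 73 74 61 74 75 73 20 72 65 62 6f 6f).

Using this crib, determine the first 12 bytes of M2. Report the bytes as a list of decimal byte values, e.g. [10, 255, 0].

[6, 255, 60, 245, 38, 193, 28, 113, 55, 90, 59, 5]

First, c1 ⊕ c2 = (M1 ⊕ K) ⊕ (M2 ⊕ K) = M1 ⊕ M2, so the key drops out. Then M2 = (M1 ⊕ M2) ⊕ M1 over the first 12 bytes.
byte 0: (1a xor 6f) xor 73 = 75 xor 73 = 06
byte 1: (4c xor c7) xor 74 = 8b xor 74 = ff
byte 2: (7b xor 26) xor 61 = 5d xor 61 = 3c
byte 3: (f5 xor 74) xor 74 = 81 xor 74 = f5
byte 4: (9d xor ce) xor 75 = 53 xor 75 = 26
byte 5: (3b xor 89) xor 73 = b2 xor 73 = c1
byte 6: (4f xor 73) xor 20 = 3c xor 20 = 1c
byte 7: (3f xor 3c) xor 72 = 03 xor 72 = 71
byte 8: (30 xor 62) xor 65 = 52 xor 65 = 37
byte 9: (21 xor 19) xor 62 = 38 xor 62 = 5a
byte 10: (7e xor 2a) xor 6f = 54 xor 6f = 3b
byte 11: (a4 xor ce) xor 6f = 6a xor 6f = 05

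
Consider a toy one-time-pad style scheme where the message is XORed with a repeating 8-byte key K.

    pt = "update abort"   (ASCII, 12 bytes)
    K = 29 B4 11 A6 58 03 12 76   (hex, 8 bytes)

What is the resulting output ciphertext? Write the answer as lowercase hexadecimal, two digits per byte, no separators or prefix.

The 8-byte key repeats, so the effective keystream is 29 b4 11 a6 58 03 12 76 29 b4 11 a6.
byte 0: 01110101 xor 00101001 = 01011100
byte 1: 01110000 xor 10110100 = 11000100
byte 2: 01100100 xor 00010001 = 01110101
byte 3: 01100001 xor 10100110 = 11000111
byte 4: 01110100 xor 01011000 = 00101100
byte 5: 01100101 xor 00000011 = 01100110
byte 6: 00100000 xor 00010010 = 00110010
byte 7: 01100001 xor 01110110 = 00010111
byte 8: 01100010 xor 00101001 = 01001011
byte 9: 01101111 xor 10110100 = 11011011
byte 10: 01110010 xor 00010001 = 01100011
byte 11: 01110100 xor 10100110 = 11010010

5cc475c72c6632174bdb63d2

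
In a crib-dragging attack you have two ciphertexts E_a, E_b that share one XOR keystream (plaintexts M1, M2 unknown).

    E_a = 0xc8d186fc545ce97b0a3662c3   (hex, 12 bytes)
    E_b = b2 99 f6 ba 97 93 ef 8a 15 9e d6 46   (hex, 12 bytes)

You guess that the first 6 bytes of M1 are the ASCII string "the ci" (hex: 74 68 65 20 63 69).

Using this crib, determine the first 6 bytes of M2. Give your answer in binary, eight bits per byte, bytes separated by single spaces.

First, E_a ⊕ E_b = (M1 ⊕ K) ⊕ (M2 ⊕ K) = M1 ⊕ M2, so the key drops out. Then M2 = (M1 ⊕ M2) ⊕ M1 over the first 6 bytes.
byte 0: (c8 xor b2) xor 74 = 7a xor 74 = 0e
byte 1: (d1 xor 99) xor 68 = 48 xor 68 = 20
byte 2: (86 xor f6) xor 65 = 70 xor 65 = 15
byte 3: (fc xor ba) xor 20 = 46 xor 20 = 66
byte 4: (54 xor 97) xor 63 = c3 xor 63 = a0
byte 5: (5c xor 93) xor 69 = cf xor 69 = a6

00001110 00100000 00010101 01100110 10100000 10100110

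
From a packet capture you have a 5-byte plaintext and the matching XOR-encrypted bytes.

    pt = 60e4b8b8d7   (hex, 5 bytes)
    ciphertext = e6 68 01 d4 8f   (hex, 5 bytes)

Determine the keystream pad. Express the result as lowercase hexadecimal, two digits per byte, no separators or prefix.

868cb96c58

Since ciphertext = pt ⊕ pad, XORing both sides with pt gives pad = pt ⊕ ciphertext.
byte 0: 60 ⊕ e6 = 86
byte 1: e4 ⊕ 68 = 8c
byte 2: b8 ⊕ 01 = b9
byte 3: b8 ⊕ d4 = 6c
byte 4: d7 ⊕ 8f = 58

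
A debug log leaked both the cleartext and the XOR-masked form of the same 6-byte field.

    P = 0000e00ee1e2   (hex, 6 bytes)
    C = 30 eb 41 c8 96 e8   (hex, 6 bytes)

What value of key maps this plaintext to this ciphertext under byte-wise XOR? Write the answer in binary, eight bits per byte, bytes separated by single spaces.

00110000 11101011 10100001 11000110 01110111 00001010

Since C = P ⊕ key, XORing both sides with P gives key = P ⊕ C.
byte 0: 00 xor 30 = 30
byte 1: 00 xor eb = eb
byte 2: e0 xor 41 = a1
byte 3: 0e xor c8 = c6
byte 4: e1 xor 96 = 77
byte 5: e2 xor e8 = 0a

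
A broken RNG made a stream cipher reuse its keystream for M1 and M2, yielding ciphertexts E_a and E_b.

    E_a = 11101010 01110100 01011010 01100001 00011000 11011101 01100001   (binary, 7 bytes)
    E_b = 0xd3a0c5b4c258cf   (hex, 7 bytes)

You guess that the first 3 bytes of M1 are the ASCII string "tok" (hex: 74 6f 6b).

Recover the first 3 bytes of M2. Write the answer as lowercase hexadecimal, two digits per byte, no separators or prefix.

First, E_a ⊕ E_b = (M1 ⊕ K) ⊕ (M2 ⊕ K) = M1 ⊕ M2, so the key drops out. Then M2 = (M1 ⊕ M2) ⊕ M1 over the first 3 bytes.
byte 0: (ea xor d3) xor 74 = 39 xor 74 = 4d
byte 1: (74 xor a0) xor 6f = d4 xor 6f = bb
byte 2: (5a xor c5) xor 6b = 9f xor 6b = f4

4dbbf4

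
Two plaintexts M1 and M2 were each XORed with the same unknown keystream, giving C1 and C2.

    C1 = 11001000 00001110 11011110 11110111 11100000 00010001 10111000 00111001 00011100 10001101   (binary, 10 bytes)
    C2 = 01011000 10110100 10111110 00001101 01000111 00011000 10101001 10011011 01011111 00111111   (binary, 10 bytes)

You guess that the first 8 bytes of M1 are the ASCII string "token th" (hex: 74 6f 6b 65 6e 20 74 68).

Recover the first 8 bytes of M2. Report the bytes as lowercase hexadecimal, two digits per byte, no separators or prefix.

e4d50b9fc92965ca

First, C1 ⊕ C2 = (M1 ⊕ K) ⊕ (M2 ⊕ K) = M1 ⊕ M2, so the key drops out. Then M2 = (M1 ⊕ M2) ⊕ M1 over the first 8 bytes.
byte 0: (c8 ^ 58) ^ 74 = 90 ^ 74 = e4
byte 1: (0e ^ b4) ^ 6f = ba ^ 6f = d5
byte 2: (de ^ be) ^ 6b = 60 ^ 6b = 0b
byte 3: (f7 ^ 0d) ^ 65 = fa ^ 65 = 9f
byte 4: (e0 ^ 47) ^ 6e = a7 ^ 6e = c9
byte 5: (11 ^ 18) ^ 20 = 09 ^ 20 = 29
byte 6: (b8 ^ a9) ^ 74 = 11 ^ 74 = 65
byte 7: (39 ^ 9b) ^ 68 = a2 ^ 68 = ca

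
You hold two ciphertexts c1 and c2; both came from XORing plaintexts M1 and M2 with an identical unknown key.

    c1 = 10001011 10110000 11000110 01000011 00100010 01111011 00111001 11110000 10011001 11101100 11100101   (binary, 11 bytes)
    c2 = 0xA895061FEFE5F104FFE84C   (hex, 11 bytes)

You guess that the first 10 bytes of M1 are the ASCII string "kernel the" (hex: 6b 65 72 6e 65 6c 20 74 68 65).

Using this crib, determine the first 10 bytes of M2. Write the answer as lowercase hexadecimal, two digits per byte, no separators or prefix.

First, c1 ⊕ c2 = (M1 ⊕ K) ⊕ (M2 ⊕ K) = M1 ⊕ M2, so the key drops out. Then M2 = (M1 ⊕ M2) ⊕ M1 over the first 10 bytes.
byte 0: (8b xor a8) xor 6b = 23 xor 6b = 48
byte 1: (b0 xor 95) xor 65 = 25 xor 65 = 40
byte 2: (c6 xor 06) xor 72 = c0 xor 72 = b2
byte 3: (43 xor 1f) xor 6e = 5c xor 6e = 32
byte 4: (22 xor ef) xor 65 = cd xor 65 = a8
byte 5: (7b xor e5) xor 6c = 9e xor 6c = f2
byte 6: (39 xor f1) xor 20 = c8 xor 20 = e8
byte 7: (f0 xor 04) xor 74 = f4 xor 74 = 80
byte 8: (99 xor ff) xor 68 = 66 xor 68 = 0e
byte 9: (ec xor e8) xor 65 = 04 xor 65 = 61

4840b232a8f2e8800e61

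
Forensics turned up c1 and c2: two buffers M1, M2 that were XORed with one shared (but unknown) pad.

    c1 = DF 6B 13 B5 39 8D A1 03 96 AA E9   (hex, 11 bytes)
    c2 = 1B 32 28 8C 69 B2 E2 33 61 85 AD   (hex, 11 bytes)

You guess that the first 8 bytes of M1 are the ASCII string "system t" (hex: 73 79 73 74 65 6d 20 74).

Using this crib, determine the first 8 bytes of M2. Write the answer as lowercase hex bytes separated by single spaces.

b7 20 48 4d 35 52 63 44

First, c1 ⊕ c2 = (M1 ⊕ K) ⊕ (M2 ⊕ K) = M1 ⊕ M2, so the key drops out. Then M2 = (M1 ⊕ M2) ⊕ M1 over the first 8 bytes.
byte 0: (df ⊕ 1b) ⊕ 73 = c4 ⊕ 73 = b7
byte 1: (6b ⊕ 32) ⊕ 79 = 59 ⊕ 79 = 20
byte 2: (13 ⊕ 28) ⊕ 73 = 3b ⊕ 73 = 48
byte 3: (b5 ⊕ 8c) ⊕ 74 = 39 ⊕ 74 = 4d
byte 4: (39 ⊕ 69) ⊕ 65 = 50 ⊕ 65 = 35
byte 5: (8d ⊕ b2) ⊕ 6d = 3f ⊕ 6d = 52
byte 6: (a1 ⊕ e2) ⊕ 20 = 43 ⊕ 20 = 63
byte 7: (03 ⊕ 33) ⊕ 74 = 30 ⊕ 74 = 44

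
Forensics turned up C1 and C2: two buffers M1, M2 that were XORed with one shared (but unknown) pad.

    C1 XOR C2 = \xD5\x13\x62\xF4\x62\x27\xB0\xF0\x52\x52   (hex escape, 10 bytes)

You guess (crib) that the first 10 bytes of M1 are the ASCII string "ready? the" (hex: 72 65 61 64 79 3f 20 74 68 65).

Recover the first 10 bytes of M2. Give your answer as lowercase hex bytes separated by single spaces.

Since C1 ⊕ C2 = M1 ⊕ M2, XORing with the guessed M1 bytes yields the corresponding M2 bytes: M2 = (C1 ⊕ C2) ⊕ M1.
213 XOR 114 = 167
 19 XOR 101 = 118
 98 XOR  97 =   3
244 XOR 100 = 144
 98 XOR 121 =  27
 39 XOR  63 =  24
176 XOR  32 = 144
240 XOR 116 = 132
 82 XOR 104 =  58
 82 XOR 101 =  55

a7 76 03 90 1b 18 90 84 3a 37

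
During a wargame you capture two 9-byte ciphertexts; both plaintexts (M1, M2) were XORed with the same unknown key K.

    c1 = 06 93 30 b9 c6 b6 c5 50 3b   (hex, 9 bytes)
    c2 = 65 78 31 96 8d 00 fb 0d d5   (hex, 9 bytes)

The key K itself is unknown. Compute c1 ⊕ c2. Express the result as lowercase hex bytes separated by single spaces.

c1 ⊕ c2 = (M1 ⊕ K) ⊕ (M2 ⊕ K) = M1 ⊕ M2 — the shared key cancels under XOR.
06 ⊕ 65 = 63
93 ⊕ 78 = eb
30 ⊕ 31 = 01
b9 ⊕ 96 = 2f
c6 ⊕ 8d = 4b
b6 ⊕ 00 = b6
c5 ⊕ fb = 3e
50 ⊕ 0d = 5d
3b ⊕ d5 = ee

63 eb 01 2f 4b b6 3e 5d ee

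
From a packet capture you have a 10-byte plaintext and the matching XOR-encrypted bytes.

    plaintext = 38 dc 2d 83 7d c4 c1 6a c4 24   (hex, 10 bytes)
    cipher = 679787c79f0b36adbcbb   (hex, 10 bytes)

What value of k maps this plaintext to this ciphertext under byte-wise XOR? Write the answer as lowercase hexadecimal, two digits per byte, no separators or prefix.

5f4baa44e2cff7c7789f

Since cipher = plaintext ⊕ k, XORing both sides with plaintext gives k = plaintext ⊕ cipher.
byte 0: 38 xor 67 = 5f
byte 1: dc xor 97 = 4b
byte 2: 2d xor 87 = aa
byte 3: 83 xor c7 = 44
byte 4: 7d xor 9f = e2
byte 5: c4 xor 0b = cf
byte 6: c1 xor 36 = f7
byte 7: 6a xor ad = c7
byte 8: c4 xor bc = 78
byte 9: 24 xor bb = 9f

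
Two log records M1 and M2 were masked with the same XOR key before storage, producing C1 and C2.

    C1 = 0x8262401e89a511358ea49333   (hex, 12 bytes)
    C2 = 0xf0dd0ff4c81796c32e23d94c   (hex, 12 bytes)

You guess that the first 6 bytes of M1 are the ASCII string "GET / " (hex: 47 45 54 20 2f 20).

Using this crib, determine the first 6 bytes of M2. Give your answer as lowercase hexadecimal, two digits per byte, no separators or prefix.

35fa1bca6e92

First, C1 ⊕ C2 = (M1 ⊕ K) ⊕ (M2 ⊕ K) = M1 ⊕ M2, so the key drops out. Then M2 = (M1 ⊕ M2) ⊕ M1 over the first 6 bytes.
byte 0: (82 ⊕ f0) ⊕ 47 = 72 ⊕ 47 = 35
byte 1: (62 ⊕ dd) ⊕ 45 = bf ⊕ 45 = fa
byte 2: (40 ⊕ 0f) ⊕ 54 = 4f ⊕ 54 = 1b
byte 3: (1e ⊕ f4) ⊕ 20 = ea ⊕ 20 = ca
byte 4: (89 ⊕ c8) ⊕ 2f = 41 ⊕ 2f = 6e
byte 5: (a5 ⊕ 17) ⊕ 20 = b2 ⊕ 20 = 92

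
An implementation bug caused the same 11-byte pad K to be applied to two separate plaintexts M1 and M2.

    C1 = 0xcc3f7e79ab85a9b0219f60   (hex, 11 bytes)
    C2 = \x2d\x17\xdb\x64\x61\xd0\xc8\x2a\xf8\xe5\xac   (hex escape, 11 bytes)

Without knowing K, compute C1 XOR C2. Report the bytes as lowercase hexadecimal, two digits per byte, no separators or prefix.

C1 ⊕ C2 = (M1 ⊕ K) ⊕ (M2 ⊕ K) = M1 ⊕ M2 — the shared key cancels under XOR.
cc ⊕ 2d = e1
3f ⊕ 17 = 28
7e ⊕ db = a5
79 ⊕ 64 = 1d
ab ⊕ 61 = ca
85 ⊕ d0 = 55
a9 ⊕ c8 = 61
b0 ⊕ 2a = 9a
21 ⊕ f8 = d9
9f ⊕ e5 = 7a
60 ⊕ ac = cc

e128a51dca55619ad97acc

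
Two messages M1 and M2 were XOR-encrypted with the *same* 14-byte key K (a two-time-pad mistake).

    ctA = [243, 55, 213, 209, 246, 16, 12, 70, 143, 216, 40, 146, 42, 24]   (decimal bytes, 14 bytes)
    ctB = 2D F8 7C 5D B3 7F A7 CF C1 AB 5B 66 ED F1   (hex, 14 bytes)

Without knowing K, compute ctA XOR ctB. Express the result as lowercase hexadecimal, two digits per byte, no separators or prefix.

ctA ⊕ ctB = (M1 ⊕ K) ⊕ (M2 ⊕ K) = M1 ⊕ M2 — the shared key cancels under XOR.
f3 ^ 2d = de
37 ^ f8 = cf
d5 ^ 7c = a9
d1 ^ 5d = 8c
f6 ^ b3 = 45
10 ^ 7f = 6f
0c ^ a7 = ab
46 ^ cf = 89
8f ^ c1 = 4e
d8 ^ ab = 73
28 ^ 5b = 73
92 ^ 66 = f4
2a ^ ed = c7
18 ^ f1 = e9

decfa98c456fab894e7373f4c7e9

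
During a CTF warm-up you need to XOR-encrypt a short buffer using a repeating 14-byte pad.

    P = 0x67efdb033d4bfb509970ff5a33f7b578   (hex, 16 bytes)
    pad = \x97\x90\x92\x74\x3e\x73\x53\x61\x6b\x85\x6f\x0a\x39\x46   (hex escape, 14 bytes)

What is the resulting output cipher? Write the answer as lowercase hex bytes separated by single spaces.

f0 7f 49 77 03 38 a8 31 f2 f5 90 50 0a b1 22 e8

The 14-byte key repeats, so the effective keystream is 97 90 92 74 3e 73 53 61 6b 85 6f 0a 39 46 97 90.
byte 0: 67 ^ 97 = f0
byte 1: ef ^ 90 = 7f
byte 2: db ^ 92 = 49
byte 3: 03 ^ 74 = 77
byte 4: 3d ^ 3e = 03
byte 5: 4b ^ 73 = 38
byte 6: fb ^ 53 = a8
byte 7: 50 ^ 61 = 31
byte 8: 99 ^ 6b = f2
byte 9: 70 ^ 85 = f5
byte 10: ff ^ 6f = 90
byte 11: 5a ^ 0a = 50
byte 12: 33 ^ 39 = 0a
byte 13: f7 ^ 46 = b1
byte 14: b5 ^ 97 = 22
byte 15: 78 ^ 90 = e8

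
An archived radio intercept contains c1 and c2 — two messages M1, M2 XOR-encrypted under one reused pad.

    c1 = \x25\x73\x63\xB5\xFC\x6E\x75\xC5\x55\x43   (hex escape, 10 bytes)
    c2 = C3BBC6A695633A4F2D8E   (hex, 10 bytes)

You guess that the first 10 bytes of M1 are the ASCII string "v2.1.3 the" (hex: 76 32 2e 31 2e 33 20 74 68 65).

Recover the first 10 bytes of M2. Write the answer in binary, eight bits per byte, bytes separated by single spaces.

First, c1 ⊕ c2 = (M1 ⊕ K) ⊕ (M2 ⊕ K) = M1 ⊕ M2, so the key drops out. Then M2 = (M1 ⊕ M2) ⊕ M1 over the first 10 bytes.
byte 0: (25 xor c3) xor 76 = e6 xor 76 = 90
byte 1: (73 xor bb) xor 32 = c8 xor 32 = fa
byte 2: (63 xor c6) xor 2e = a5 xor 2e = 8b
byte 3: (b5 xor a6) xor 31 = 13 xor 31 = 22
byte 4: (fc xor 95) xor 2e = 69 xor 2e = 47
byte 5: (6e xor 63) xor 33 = 0d xor 33 = 3e
byte 6: (75 xor 3a) xor 20 = 4f xor 20 = 6f
byte 7: (c5 xor 4f) xor 74 = 8a xor 74 = fe
byte 8: (55 xor 2d) xor 68 = 78 xor 68 = 10
byte 9: (43 xor 8e) xor 65 = cd xor 65 = a8

10010000 11111010 10001011 00100010 01000111 00111110 01101111 11111110 00010000 10101000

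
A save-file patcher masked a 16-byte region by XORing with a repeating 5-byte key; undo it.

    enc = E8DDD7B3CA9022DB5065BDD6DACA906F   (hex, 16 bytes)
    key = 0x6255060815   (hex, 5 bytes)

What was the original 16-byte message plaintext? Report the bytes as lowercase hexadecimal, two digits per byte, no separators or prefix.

8a88d1bbdff277dd5870df83dcc2850d

The 5-byte key repeats, so the effective keystream is 62 55 06 08 15 62 55 06 08 15 62 55 06 08 15 62.
byte 0: e8 xor 62 = 8a
byte 1: dd xor 55 = 88
byte 2: d7 xor 06 = d1
byte 3: b3 xor 08 = bb
byte 4: ca xor 15 = df
byte 5: 90 xor 62 = f2
byte 6: 22 xor 55 = 77
byte 7: db xor 06 = dd
byte 8: 50 xor 08 = 58
byte 9: 65 xor 15 = 70
byte 10: bd xor 62 = df
byte 11: d6 xor 55 = 83
byte 12: da xor 06 = dc
byte 13: ca xor 08 = c2
byte 14: 90 xor 15 = 85
byte 15: 6f xor 62 = 0d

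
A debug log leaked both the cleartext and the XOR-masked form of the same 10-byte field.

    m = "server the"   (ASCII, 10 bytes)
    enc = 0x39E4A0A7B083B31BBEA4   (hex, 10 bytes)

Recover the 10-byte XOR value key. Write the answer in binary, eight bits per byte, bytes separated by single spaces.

01001010 10000001 11010010 11010001 11010101 11110001 10010011 01101111 11010110 11000001

Since enc = m ⊕ key, XORing both sides with m gives key = m ⊕ enc.
byte 0: 73 ⊕ 39 = 4a
byte 1: 65 ⊕ e4 = 81
byte 2: 72 ⊕ a0 = d2
byte 3: 76 ⊕ a7 = d1
byte 4: 65 ⊕ b0 = d5
byte 5: 72 ⊕ 83 = f1
byte 6: 20 ⊕ b3 = 93
byte 7: 74 ⊕ 1b = 6f
byte 8: 68 ⊕ be = d6
byte 9: 65 ⊕ a4 = c1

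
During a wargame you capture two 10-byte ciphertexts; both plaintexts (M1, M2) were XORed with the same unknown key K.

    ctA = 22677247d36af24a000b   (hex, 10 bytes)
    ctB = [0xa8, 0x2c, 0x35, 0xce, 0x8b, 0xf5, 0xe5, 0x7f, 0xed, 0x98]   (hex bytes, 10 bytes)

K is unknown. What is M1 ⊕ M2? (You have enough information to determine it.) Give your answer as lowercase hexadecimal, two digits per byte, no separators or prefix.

8a4b4789589f1735ed93

ctA ⊕ ctB = (M1 ⊕ K) ⊕ (M2 ⊕ K) = M1 ⊕ M2 — the shared key cancels under XOR.
22 ⊕ a8 = 8a
67 ⊕ 2c = 4b
72 ⊕ 35 = 47
47 ⊕ ce = 89
d3 ⊕ 8b = 58
6a ⊕ f5 = 9f
f2 ⊕ e5 = 17
4a ⊕ 7f = 35
00 ⊕ ed = ed
0b ⊕ 98 = 93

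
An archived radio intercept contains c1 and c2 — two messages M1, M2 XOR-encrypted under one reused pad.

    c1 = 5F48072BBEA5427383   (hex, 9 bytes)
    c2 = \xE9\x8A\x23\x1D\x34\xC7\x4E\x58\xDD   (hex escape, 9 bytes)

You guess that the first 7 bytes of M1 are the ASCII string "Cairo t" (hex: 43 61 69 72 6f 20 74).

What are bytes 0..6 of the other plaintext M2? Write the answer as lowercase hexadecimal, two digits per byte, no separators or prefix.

f5a34d44e54278

First, c1 ⊕ c2 = (M1 ⊕ K) ⊕ (M2 ⊕ K) = M1 ⊕ M2, so the key drops out. Then M2 = (M1 ⊕ M2) ⊕ M1 over the first 7 bytes.
byte 0: (5f ^ e9) ^ 43 = b6 ^ 43 = f5
byte 1: (48 ^ 8a) ^ 61 = c2 ^ 61 = a3
byte 2: (07 ^ 23) ^ 69 = 24 ^ 69 = 4d
byte 3: (2b ^ 1d) ^ 72 = 36 ^ 72 = 44
byte 4: (be ^ 34) ^ 6f = 8a ^ 6f = e5
byte 5: (a5 ^ c7) ^ 20 = 62 ^ 20 = 42
byte 6: (42 ^ 4e) ^ 74 = 0c ^ 74 = 78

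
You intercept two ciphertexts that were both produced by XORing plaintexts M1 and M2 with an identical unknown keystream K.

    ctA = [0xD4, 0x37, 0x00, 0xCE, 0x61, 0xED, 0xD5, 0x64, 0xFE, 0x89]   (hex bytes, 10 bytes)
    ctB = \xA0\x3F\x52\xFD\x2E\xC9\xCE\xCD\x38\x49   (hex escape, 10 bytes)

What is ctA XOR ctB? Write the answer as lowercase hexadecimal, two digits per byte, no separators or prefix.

ctA ⊕ ctB = (M1 ⊕ K) ⊕ (M2 ⊕ K) = M1 ⊕ M2 — the shared key cancels under XOR.
d4 XOR a0 = 74
37 XOR 3f = 08
00 XOR 52 = 52
ce XOR fd = 33
61 XOR 2e = 4f
ed XOR c9 = 24
d5 XOR ce = 1b
64 XOR cd = a9
fe XOR 38 = c6
89 XOR 49 = c0

740852334f241ba9c6c0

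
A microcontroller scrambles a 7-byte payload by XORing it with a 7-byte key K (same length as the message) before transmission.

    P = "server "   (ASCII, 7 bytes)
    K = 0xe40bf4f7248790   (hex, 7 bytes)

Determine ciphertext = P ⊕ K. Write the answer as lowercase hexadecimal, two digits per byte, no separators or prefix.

976e868141f5b0

XOR is its own inverse, so applying the key byte-wise gives the result directly.
73 ^ e4 = 97
65 ^ 0b = 6e
72 ^ f4 = 86
76 ^ f7 = 81
65 ^ 24 = 41
72 ^ 87 = f5
20 ^ 90 = b0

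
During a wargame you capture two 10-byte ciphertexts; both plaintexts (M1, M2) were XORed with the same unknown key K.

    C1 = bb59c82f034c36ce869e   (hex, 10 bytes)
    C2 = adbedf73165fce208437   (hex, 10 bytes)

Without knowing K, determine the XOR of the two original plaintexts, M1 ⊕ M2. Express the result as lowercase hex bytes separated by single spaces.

16 e7 17 5c 15 13 f8 ee 02 a9

C1 ⊕ C2 = (M1 ⊕ K) ⊕ (M2 ⊕ K) = M1 ⊕ M2 — the shared key cancels under XOR.
bb ⊕ ad = 16
59 ⊕ be = e7
c8 ⊕ df = 17
2f ⊕ 73 = 5c
03 ⊕ 16 = 15
4c ⊕ 5f = 13
36 ⊕ ce = f8
ce ⊕ 20 = ee
86 ⊕ 84 = 02
9e ⊕ 37 = a9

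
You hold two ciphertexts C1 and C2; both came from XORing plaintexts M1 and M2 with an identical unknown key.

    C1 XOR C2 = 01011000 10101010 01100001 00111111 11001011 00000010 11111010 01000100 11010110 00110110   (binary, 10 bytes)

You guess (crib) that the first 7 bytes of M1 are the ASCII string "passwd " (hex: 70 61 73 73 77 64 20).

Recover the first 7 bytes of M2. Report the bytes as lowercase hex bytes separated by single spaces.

28 cb 12 4c bc 66 da

Since C1 ⊕ C2 = M1 ⊕ M2, XORing with the guessed M1 bytes yields the corresponding M2 bytes: M2 = (C1 ⊕ C2) ⊕ M1.
01011000 XOR 01110000 = 00101000
10101010 XOR 01100001 = 11001011
01100001 XOR 01110011 = 00010010
00111111 XOR 01110011 = 01001100
11001011 XOR 01110111 = 10111100
00000010 XOR 01100100 = 01100110
11111010 XOR 00100000 = 11011010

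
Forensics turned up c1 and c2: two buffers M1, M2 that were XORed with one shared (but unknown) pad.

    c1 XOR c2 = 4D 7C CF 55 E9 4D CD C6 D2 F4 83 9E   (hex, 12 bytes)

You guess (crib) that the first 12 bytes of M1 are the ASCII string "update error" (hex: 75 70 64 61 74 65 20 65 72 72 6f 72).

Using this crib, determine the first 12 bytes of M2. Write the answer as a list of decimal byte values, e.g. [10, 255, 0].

[56, 12, 171, 52, 157, 40, 237, 163, 160, 134, 236, 236]

Since c1 ⊕ c2 = M1 ⊕ M2, XORing with the guessed M1 bytes yields the corresponding M2 bytes: M2 = (c1 ⊕ c2) ⊕ M1.
byte 0: 01001101 ⊕ 01110101 = 00111000
byte 1: 01111100 ⊕ 01110000 = 00001100
byte 2: 11001111 ⊕ 01100100 = 10101011
byte 3: 01010101 ⊕ 01100001 = 00110100
byte 4: 11101001 ⊕ 01110100 = 10011101
byte 5: 01001101 ⊕ 01100101 = 00101000
byte 6: 11001101 ⊕ 00100000 = 11101101
byte 7: 11000110 ⊕ 01100101 = 10100011
byte 8: 11010010 ⊕ 01110010 = 10100000
byte 9: 11110100 ⊕ 01110010 = 10000110
byte 10: 10000011 ⊕ 01101111 = 11101100
byte 11: 10011110 ⊕ 01110010 = 11101100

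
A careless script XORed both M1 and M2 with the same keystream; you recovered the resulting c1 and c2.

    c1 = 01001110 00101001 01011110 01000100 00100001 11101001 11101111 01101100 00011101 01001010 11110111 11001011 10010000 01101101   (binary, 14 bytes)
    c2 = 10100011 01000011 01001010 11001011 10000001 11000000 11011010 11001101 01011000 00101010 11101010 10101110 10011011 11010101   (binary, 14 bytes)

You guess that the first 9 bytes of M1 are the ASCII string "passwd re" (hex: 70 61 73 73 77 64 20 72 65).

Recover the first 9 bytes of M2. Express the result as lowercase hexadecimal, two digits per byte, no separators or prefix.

First, c1 ⊕ c2 = (M1 ⊕ K) ⊕ (M2 ⊕ K) = M1 ⊕ M2, so the key drops out. Then M2 = (M1 ⊕ M2) ⊕ M1 over the first 9 bytes.
byte 0: (4e xor a3) xor 70 = ed xor 70 = 9d
byte 1: (29 xor 43) xor 61 = 6a xor 61 = 0b
byte 2: (5e xor 4a) xor 73 = 14 xor 73 = 67
byte 3: (44 xor cb) xor 73 = 8f xor 73 = fc
byte 4: (21 xor 81) xor 77 = a0 xor 77 = d7
byte 5: (e9 xor c0) xor 64 = 29 xor 64 = 4d
byte 6: (ef xor da) xor 20 = 35 xor 20 = 15
byte 7: (6c xor cd) xor 72 = a1 xor 72 = d3
byte 8: (1d xor 58) xor 65 = 45 xor 65 = 20

9d0b67fcd74d15d320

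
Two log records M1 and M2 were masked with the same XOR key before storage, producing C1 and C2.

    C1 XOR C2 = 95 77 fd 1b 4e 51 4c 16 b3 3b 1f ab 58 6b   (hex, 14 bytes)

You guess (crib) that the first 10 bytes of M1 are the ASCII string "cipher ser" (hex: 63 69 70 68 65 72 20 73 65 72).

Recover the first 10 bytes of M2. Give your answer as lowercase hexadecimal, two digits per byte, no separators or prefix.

f61e8d732b236c65d649

Since C1 ⊕ C2 = M1 ⊕ M2, XORing with the guessed M1 bytes yields the corresponding M2 bytes: M2 = (C1 ⊕ C2) ⊕ M1.
10010101 ^ 01100011 = 11110110
01110111 ^ 01101001 = 00011110
11111101 ^ 01110000 = 10001101
00011011 ^ 01101000 = 01110011
01001110 ^ 01100101 = 00101011
01010001 ^ 01110010 = 00100011
01001100 ^ 00100000 = 01101100
00010110 ^ 01110011 = 01100101
10110011 ^ 01100101 = 11010110
00111011 ^ 01110010 = 01001001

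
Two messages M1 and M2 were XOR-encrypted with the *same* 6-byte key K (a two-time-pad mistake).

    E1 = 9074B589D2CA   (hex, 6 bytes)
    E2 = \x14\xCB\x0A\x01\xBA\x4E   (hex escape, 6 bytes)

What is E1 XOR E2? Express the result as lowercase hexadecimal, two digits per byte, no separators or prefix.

E1 ⊕ E2 = (M1 ⊕ K) ⊕ (M2 ⊕ K) = M1 ⊕ M2 — the shared key cancels under XOR.
90 ⊕ 14 = 84
74 ⊕ cb = bf
b5 ⊕ 0a = bf
89 ⊕ 01 = 88
d2 ⊕ ba = 68
ca ⊕ 4e = 84

84bfbf886884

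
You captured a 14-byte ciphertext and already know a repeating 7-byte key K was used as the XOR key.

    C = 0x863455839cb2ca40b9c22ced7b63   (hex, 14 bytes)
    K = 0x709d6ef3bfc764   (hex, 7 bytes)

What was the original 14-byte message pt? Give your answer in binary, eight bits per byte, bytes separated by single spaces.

11110110 10101001 00111011 01110000 00100011 01110101 10101110 00110000 00100100 10101100 11011111 01010010 10111100 00000111

The 7-byte key repeats, so the effective keystream is 70 9d 6e f3 bf c7 64 70 9d 6e f3 bf c7 64.
byte 0: 10000110 xor 01110000 = 11110110
byte 1: 00110100 xor 10011101 = 10101001
byte 2: 01010101 xor 01101110 = 00111011
byte 3: 10000011 xor 11110011 = 01110000
byte 4: 10011100 xor 10111111 = 00100011
byte 5: 10110010 xor 11000111 = 01110101
byte 6: 11001010 xor 01100100 = 10101110
byte 7: 01000000 xor 01110000 = 00110000
byte 8: 10111001 xor 10011101 = 00100100
byte 9: 11000010 xor 01101110 = 10101100
byte 10: 00101100 xor 11110011 = 11011111
byte 11: 11101101 xor 10111111 = 01010010
byte 12: 01111011 xor 11000111 = 10111100
byte 13: 01100011 xor 01100100 = 00000111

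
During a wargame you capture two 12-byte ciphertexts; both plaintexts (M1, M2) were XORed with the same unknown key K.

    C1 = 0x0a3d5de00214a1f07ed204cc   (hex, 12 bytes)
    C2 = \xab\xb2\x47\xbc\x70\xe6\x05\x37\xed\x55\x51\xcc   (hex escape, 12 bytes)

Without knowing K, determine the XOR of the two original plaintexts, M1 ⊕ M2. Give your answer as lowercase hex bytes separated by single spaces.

a1 8f 1a 5c 72 f2 a4 c7 93 87 55 00

C1 ⊕ C2 = (M1 ⊕ K) ⊕ (M2 ⊕ K) = M1 ⊕ M2 — the shared key cancels under XOR.
byte 0: 0a ^ ab = a1
byte 1: 3d ^ b2 = 8f
byte 2: 5d ^ 47 = 1a
byte 3: e0 ^ bc = 5c
byte 4: 02 ^ 70 = 72
byte 5: 14 ^ e6 = f2
byte 6: a1 ^ 05 = a4
byte 7: f0 ^ 37 = c7
byte 8: 7e ^ ed = 93
byte 9: d2 ^ 55 = 87
byte 10: 04 ^ 51 = 55
byte 11: cc ^ cc = 00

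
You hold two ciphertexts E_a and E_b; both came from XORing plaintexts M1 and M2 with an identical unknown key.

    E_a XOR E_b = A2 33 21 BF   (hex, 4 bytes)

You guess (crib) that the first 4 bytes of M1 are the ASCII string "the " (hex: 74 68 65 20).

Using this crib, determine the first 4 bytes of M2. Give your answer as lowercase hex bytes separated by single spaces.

d6 5b 44 9f

Since E_a ⊕ E_b = M1 ⊕ M2, XORing with the guessed M1 bytes yields the corresponding M2 bytes: M2 = (E_a ⊕ E_b) ⊕ M1.
a2 ^ 74 = d6
33 ^ 68 = 5b
21 ^ 65 = 44
bf ^ 20 = 9f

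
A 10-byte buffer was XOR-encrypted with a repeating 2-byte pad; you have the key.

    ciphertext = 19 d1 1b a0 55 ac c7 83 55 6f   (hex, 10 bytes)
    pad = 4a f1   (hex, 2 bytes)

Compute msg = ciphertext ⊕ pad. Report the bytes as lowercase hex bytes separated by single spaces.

53 20 51 51 1f 5d 8d 72 1f 9e

The 2-byte key repeats, so the effective keystream is 4a f1 4a f1 4a f1 4a f1 4a f1.
byte 0: 00011001 ⊕ 01001010 = 01010011
byte 1: 11010001 ⊕ 11110001 = 00100000
byte 2: 00011011 ⊕ 01001010 = 01010001
byte 3: 10100000 ⊕ 11110001 = 01010001
byte 4: 01010101 ⊕ 01001010 = 00011111
byte 5: 10101100 ⊕ 11110001 = 01011101
byte 6: 11000111 ⊕ 01001010 = 10001101
byte 7: 10000011 ⊕ 11110001 = 01110010
byte 8: 01010101 ⊕ 01001010 = 00011111
byte 9: 01101111 ⊕ 11110001 = 10011110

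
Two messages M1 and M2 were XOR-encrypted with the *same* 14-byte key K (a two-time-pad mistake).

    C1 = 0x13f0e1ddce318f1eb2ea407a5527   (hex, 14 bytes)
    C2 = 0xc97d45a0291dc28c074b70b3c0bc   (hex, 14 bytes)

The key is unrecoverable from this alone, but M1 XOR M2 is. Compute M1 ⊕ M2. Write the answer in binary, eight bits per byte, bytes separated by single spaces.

C1 ⊕ C2 = (M1 ⊕ K) ⊕ (M2 ⊕ K) = M1 ⊕ M2 — the shared key cancels under XOR.
byte 0: 00010011 XOR 11001001 = 11011010
byte 1: 11110000 XOR 01111101 = 10001101
byte 2: 11100001 XOR 01000101 = 10100100
byte 3: 11011101 XOR 10100000 = 01111101
byte 4: 11001110 XOR 00101001 = 11100111
byte 5: 00110001 XOR 00011101 = 00101100
byte 6: 10001111 XOR 11000010 = 01001101
byte 7: 00011110 XOR 10001100 = 10010010
byte 8: 10110010 XOR 00000111 = 10110101
byte 9: 11101010 XOR 01001011 = 10100001
byte 10: 01000000 XOR 01110000 = 00110000
byte 11: 01111010 XOR 10110011 = 11001001
byte 12: 01010101 XOR 11000000 = 10010101
byte 13: 00100111 XOR 10111100 = 10011011

11011010 10001101 10100100 01111101 11100111 00101100 01001101 10010010 10110101 10100001 00110000 11001001 10010101 10011011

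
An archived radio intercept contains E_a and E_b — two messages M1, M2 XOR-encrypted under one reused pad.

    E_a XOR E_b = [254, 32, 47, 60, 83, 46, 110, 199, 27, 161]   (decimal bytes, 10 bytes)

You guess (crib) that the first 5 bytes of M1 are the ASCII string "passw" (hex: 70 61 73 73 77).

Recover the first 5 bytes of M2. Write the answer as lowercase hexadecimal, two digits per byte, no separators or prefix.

8e415c4f24

Since E_a ⊕ E_b = M1 ⊕ M2, XORing with the guessed M1 bytes yields the corresponding M2 bytes: M2 = (E_a ⊕ E_b) ⊕ M1.
byte 0: fe xor 70 = 8e
byte 1: 20 xor 61 = 41
byte 2: 2f xor 73 = 5c
byte 3: 3c xor 73 = 4f
byte 4: 53 xor 77 = 24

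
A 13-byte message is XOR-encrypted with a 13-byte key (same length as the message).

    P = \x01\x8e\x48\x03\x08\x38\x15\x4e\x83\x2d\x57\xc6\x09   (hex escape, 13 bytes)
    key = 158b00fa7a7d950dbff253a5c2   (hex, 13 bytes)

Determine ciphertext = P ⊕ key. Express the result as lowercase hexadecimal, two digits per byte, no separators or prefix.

140548f9724580433cdf0463cb

  1 XOR  21 =  20
142 XOR 139 =   5
 72 XOR   0 =  72
  3 XOR 250 = 249
  8 XOR 122 = 114
 56 XOR 125 =  69
 21 XOR 149 = 128
 78 XOR  13 =  67
131 XOR 191 =  60
 45 XOR 242 = 223
 87 XOR  83 =   4
198 XOR 165 =  99
  9 XOR 194 = 203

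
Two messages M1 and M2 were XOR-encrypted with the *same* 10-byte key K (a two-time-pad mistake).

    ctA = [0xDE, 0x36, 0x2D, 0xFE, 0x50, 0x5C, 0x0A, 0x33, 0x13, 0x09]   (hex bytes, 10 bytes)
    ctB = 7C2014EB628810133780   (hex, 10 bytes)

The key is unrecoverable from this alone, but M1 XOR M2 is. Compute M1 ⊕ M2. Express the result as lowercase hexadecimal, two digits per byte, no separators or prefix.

ctA ⊕ ctB = (M1 ⊕ K) ⊕ (M2 ⊕ K) = M1 ⊕ M2 — the shared key cancels under XOR.
de xor 7c = a2
36 xor 20 = 16
2d xor 14 = 39
fe xor eb = 15
50 xor 62 = 32
5c xor 88 = d4
0a xor 10 = 1a
33 xor 13 = 20
13 xor 37 = 24
09 xor 80 = 89

a216391532d41a202489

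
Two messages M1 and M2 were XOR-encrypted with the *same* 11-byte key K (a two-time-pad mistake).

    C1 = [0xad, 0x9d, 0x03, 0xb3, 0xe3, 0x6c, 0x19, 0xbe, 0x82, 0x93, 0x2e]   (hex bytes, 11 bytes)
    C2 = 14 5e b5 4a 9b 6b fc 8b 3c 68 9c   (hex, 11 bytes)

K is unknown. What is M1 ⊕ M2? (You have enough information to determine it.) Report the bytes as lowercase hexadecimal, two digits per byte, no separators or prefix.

b9c3b6f97807e535befbb2

C1 ⊕ C2 = (M1 ⊕ K) ⊕ (M2 ⊕ K) = M1 ⊕ M2 — the shared key cancels under XOR.
ad ^ 14 = b9
9d ^ 5e = c3
03 ^ b5 = b6
b3 ^ 4a = f9
e3 ^ 9b = 78
6c ^ 6b = 07
19 ^ fc = e5
be ^ 8b = 35
82 ^ 3c = be
93 ^ 68 = fb
2e ^ 9c = b2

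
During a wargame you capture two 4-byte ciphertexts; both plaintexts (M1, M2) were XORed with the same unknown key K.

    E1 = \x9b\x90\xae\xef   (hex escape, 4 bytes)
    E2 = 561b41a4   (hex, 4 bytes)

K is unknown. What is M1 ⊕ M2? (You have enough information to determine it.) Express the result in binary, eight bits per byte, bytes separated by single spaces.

E1 ⊕ E2 = (M1 ⊕ K) ⊕ (M2 ⊕ K) = M1 ⊕ M2 — the shared key cancels under XOR.
byte 0: 10011011 ⊕ 01010110 = 11001101
byte 1: 10010000 ⊕ 00011011 = 10001011
byte 2: 10101110 ⊕ 01000001 = 11101111
byte 3: 11101111 ⊕ 10100100 = 01001011

11001101 10001011 11101111 01001011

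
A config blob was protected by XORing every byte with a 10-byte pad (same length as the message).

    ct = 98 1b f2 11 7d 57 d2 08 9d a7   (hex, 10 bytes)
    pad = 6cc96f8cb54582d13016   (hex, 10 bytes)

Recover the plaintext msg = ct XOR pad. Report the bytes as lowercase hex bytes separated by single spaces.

f4 d2 9d 9d c8 12 50 d9 ad b1

XOR is its own inverse, so applying the key byte-wise gives the result directly.
152 XOR 108 = 244
 27 XOR 201 = 210
242 XOR 111 = 157
 17 XOR 140 = 157
125 XOR 181 = 200
 87 XOR  69 =  18
210 XOR 130 =  80
  8 XOR 209 = 217
157 XOR  48 = 173
167 XOR  22 = 177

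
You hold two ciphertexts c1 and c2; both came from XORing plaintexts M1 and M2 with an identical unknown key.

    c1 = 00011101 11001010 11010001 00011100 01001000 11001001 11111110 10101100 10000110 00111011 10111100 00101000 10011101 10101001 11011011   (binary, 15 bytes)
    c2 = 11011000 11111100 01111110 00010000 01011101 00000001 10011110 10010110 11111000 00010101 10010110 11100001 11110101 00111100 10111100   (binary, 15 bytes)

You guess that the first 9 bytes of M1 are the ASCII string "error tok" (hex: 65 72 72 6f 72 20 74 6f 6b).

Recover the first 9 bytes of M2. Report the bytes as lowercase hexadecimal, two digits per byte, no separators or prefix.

a044dd6367e8145515

First, c1 ⊕ c2 = (M1 ⊕ K) ⊕ (M2 ⊕ K) = M1 ⊕ M2, so the key drops out. Then M2 = (M1 ⊕ M2) ⊕ M1 over the first 9 bytes.
byte 0: (1d XOR d8) XOR 65 = c5 XOR 65 = a0
byte 1: (ca XOR fc) XOR 72 = 36 XOR 72 = 44
byte 2: (d1 XOR 7e) XOR 72 = af XOR 72 = dd
byte 3: (1c XOR 10) XOR 6f = 0c XOR 6f = 63
byte 4: (48 XOR 5d) XOR 72 = 15 XOR 72 = 67
byte 5: (c9 XOR 01) XOR 20 = c8 XOR 20 = e8
byte 6: (fe XOR 9e) XOR 74 = 60 XOR 74 = 14
byte 7: (ac XOR 96) XOR 6f = 3a XOR 6f = 55
byte 8: (86 XOR f8) XOR 6b = 7e XOR 6b = 15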